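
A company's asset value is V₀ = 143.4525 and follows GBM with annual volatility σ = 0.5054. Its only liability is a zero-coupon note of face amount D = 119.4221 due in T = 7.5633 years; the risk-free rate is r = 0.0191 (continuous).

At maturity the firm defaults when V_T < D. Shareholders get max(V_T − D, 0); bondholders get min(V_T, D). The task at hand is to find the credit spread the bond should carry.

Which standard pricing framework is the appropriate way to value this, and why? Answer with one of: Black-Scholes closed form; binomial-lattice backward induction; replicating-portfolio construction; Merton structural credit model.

Key observation: the question is about default risk generated by asset-value dynamics against a debt face of 119.4221 — the structural framework prices exactly that.

framework: Merton structural credit model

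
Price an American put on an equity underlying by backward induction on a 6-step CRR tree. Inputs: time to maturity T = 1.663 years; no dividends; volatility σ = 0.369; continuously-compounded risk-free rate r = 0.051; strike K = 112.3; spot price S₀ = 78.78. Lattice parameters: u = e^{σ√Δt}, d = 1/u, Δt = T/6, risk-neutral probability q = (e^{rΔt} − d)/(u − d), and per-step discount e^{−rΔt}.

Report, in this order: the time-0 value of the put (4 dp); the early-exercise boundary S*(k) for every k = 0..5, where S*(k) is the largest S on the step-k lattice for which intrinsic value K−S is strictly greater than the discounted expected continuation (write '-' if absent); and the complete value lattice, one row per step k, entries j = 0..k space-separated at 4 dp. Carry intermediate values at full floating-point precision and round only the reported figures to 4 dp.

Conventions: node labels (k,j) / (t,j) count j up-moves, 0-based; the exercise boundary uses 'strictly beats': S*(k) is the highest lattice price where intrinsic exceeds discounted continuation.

Δt=0.27717, u=1.21442, d=0.82344, q=0.48800, disc=e^(-rΔt)=0.98596
k=6 terminal: V=max(K-S,0) → 87.7414 76.0806 58.8831 33.5200 0.0000 0.0000 0.0000
k=5: j=0 S=29.8245 intr=82.4755 cont=80.8993 V=82.4755[EX]; j=1 S=43.9855 intr=68.3145 cont=66.7382 V=68.3145[EX]; j=2 S=64.8705 intr=47.4295 cont=45.8532 V=47.4295[EX]; j=3 S=95.6720 intr=16.6280 cont=16.9215 V=16.9215[hold]; j=4 S=141.0984 intr=0.0000 cont=0.0000 V=0.0000[hold]; j=5 S=208.0939 intr=0.0000 cont=0.0000 V=0.0000[hold]  S*(5)=64.8705
k=4: j=0 S=36.2194 intr=76.0806 cont=74.5043 V=76.0806[EX]; j=1 S=53.4169 intr=58.8831 cont=57.3069 V=58.8831[EX]; j=2 S=78.7800 intr=33.5200 cont=32.0849 V=33.5200[EX]; j=3 S=116.1859 intr=0.0000 cont=8.5422 V=8.5422[hold]; j=4 S=171.3526 intr=0.0000 cont=0.0000 V=0.0000[hold]  S*(4)=78.7800
k=3: j=0 S=43.9855 intr=68.3145 cont=66.7382 V=68.3145[EX]; j=1 S=64.8705 intr=47.4295 cont=45.8532 V=47.4295[EX]; j=2 S=95.6720 intr=16.6280 cont=21.0315 V=21.0315[hold]; j=3 S=141.0984 intr=0.0000 cont=4.3123 V=4.3123[hold]  S*(3)=64.8705
k=2: j=0 S=53.4169 intr=58.8831 cont=57.3069 V=58.8831[EX]; j=1 S=78.7800 intr=33.5200 cont=34.0625 V=34.0625[hold]; j=2 S=116.1859 intr=0.0000 cont=12.6919 V=12.6919[hold]  S*(2)=53.4169
k=1: j=0 S=64.8705 intr=47.4295 cont=46.1143 V=47.4295[EX]; j=1 S=95.6720 intr=16.6280 cont=23.3020 V=23.3020[hold]  S*(1)=64.8705
k=0: j=0 S=78.7800 intr=33.5200 cont=35.1549 V=35.1549[hold]  S*(0)=-

price = 35.1549
boundary = - 64.8705 53.4169 64.8705 78.7800 64.8705
tree:
35.1549
47.4295 23.3020
58.8831 34.0625 12.6919
68.3145 47.4295 21.0315 4.3123
76.0806 58.8831 33.5200 8.5422 0.0000
82.4755 68.3145 47.4295 16.9215 0.0000 0.0000
87.7414 76.0806 58.8831 33.5200 0.0000 0.0000 0.0000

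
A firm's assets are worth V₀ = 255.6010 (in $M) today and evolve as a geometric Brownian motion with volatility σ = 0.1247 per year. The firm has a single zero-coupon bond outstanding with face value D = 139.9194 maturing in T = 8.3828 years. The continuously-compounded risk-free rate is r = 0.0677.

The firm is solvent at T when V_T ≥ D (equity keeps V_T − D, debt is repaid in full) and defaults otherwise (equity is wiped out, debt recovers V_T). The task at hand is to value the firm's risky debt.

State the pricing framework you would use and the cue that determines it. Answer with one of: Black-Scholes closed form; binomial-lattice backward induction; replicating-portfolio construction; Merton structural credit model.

Key observation: the asked-for credit quantity lives on the firm's capital structure — asset value, asset volatility, debt face 139.9194 — which is the structural model's domain.

framework: Merton structural credit model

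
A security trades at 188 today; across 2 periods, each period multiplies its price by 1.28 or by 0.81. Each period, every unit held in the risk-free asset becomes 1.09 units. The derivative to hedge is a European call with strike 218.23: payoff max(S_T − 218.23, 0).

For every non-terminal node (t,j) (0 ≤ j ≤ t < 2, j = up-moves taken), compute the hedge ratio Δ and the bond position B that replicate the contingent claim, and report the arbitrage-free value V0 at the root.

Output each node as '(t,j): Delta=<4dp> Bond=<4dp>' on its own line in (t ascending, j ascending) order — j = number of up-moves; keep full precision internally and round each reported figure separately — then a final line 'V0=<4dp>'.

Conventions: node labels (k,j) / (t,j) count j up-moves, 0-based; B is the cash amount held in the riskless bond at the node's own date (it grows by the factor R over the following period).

The replicating-portfolio and risk-neutral prices coincide; use p* = (1.09−0.81)/(1.28−0.81) = 0.5957 for the latter.
Payoffs at expiry: V(2,0)=0.0000, V(2,1)=0.0000, V(2,2)=89.7892
(1,0): S=152.2800. Δ = (V_up−V_dn)/(S_up−S_dn) = (0.0000−0.0000)/(194.9184−123.3468) = 0.0000. V = [p*·0.0000 + (1−p*)·0.0000]/1.09 = 0.0000. B = V − Δ·S = 0.0000.
(1,1): S=240.6400. Δ = (V_up−V_dn)/(S_up−S_dn) = (89.7892−0.0000)/(308.0192−194.9184) = 0.7939. V = [p*·89.7892 + (1−p*)·0.0000]/1.09 = 49.0747. B = V − Δ·S = -141.9661.
(0,0): S=188.0000. Δ = (V_up−V_dn)/(S_up−S_dn) = (49.0747−0.0000)/(240.6400−152.2800) = 0.5554. V = [p*·49.0747 + (1−p*)·0.0000]/1.09 = 26.8220. B = V − Δ·S = -77.5923.
As a check, the time-0 holding Δ(0,0)·S0 + B(0,0) comes to 26.8220 — exactly V0.

(0,0): Delta=0.5554 Bond=-77.5923
(1,0): Delta=0.0000 Bond=0.0000
(1,1): Delta=0.7939 Bond=-141.9661
V0=26.8220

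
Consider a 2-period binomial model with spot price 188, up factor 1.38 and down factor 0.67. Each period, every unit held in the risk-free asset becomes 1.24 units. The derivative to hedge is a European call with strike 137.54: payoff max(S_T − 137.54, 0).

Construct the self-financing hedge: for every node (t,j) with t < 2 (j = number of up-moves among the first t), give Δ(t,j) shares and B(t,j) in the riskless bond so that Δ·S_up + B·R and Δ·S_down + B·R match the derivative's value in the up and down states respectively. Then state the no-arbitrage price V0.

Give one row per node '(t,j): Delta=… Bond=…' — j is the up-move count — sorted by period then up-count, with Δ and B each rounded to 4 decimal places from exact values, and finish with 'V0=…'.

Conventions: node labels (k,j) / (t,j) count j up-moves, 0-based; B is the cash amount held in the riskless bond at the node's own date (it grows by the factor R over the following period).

(0,0): Delta=0.9367 Bond=-76.2039
(1,0): Delta=0.4057 Bond=-27.6134
(1,1): Delta=1.0000 Bond=-110.9194
V0=99.8928

Arbitrage-free pricing uses the up-move probability p* = (R−d)/(u−d) = 0.8028, discounting each step at R = 1.24.
Expiry values: V(2,0)=0.0000, V(2,1)=36.2848, V(2,2)=220.4872
Node (1,0) S=125.9600: V=(p*·36.2848+(1−p*)·0.0000)/1.24=23.4920; Δ=(36.2848−0.0000)/(173.8248−84.3932)=0.4057; B=V−Δ·S=-27.6134
Node (1,1) S=259.4400: V=(p*·220.4872+(1−p*)·36.2848)/1.24=148.5206; Δ=(220.4872−36.2848)/(358.0272−173.8248)=1.0000; B=V−Δ·S=-110.9194
Node (0,0) S=188.0000: V=(p*·148.5206+(1−p*)·23.4920)/1.24=99.8928; Δ=(148.5206−23.4920)/(259.4400−125.9600)=0.9367; B=V−Δ·S=-76.2039
Sanity check at the root: Δ(0,0)·S0 + B(0,0) reproduces V0 = 99.8928.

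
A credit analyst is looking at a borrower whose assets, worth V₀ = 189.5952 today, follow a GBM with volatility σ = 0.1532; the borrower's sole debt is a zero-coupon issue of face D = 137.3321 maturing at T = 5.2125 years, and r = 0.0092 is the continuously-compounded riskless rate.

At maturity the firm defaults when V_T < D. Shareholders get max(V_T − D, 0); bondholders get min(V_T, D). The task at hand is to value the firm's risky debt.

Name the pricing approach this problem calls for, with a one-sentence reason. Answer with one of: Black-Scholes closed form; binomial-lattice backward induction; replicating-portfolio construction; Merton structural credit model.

framework: Merton structural credit model

Key observation: the data describe a firm's assets (V₀ = 189.5952, GBM) and a single zero-coupon debt of face 137.3321, so credit quantities follow from equity-as-call in the structural model.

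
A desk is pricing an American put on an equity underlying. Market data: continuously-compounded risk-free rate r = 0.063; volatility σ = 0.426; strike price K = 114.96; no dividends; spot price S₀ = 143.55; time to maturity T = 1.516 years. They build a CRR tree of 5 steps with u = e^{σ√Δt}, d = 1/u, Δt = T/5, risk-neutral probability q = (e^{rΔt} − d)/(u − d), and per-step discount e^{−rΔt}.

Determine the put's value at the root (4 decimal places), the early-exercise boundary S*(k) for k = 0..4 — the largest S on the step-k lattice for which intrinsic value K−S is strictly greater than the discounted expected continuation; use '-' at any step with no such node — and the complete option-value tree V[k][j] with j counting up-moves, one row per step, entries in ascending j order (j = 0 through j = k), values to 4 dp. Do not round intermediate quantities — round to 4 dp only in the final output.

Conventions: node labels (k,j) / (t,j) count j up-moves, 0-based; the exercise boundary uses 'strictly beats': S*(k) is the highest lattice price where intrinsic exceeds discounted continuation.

params: Δt=0.30320 u=1.26437 d=0.79091 q=0.48236 e^(-rΔt)=0.98108
t_5 payoffs: 70.5338 43.9394 1.4249 0.0000 0.0000 0.0000
t_4: node(4,0) S=56.1709 payoff=58.7891 vs cont=56.6140 → 58.7891 [stop]  node(4,1) S=89.7961 payoff=25.1639 vs cont=22.9888 → 25.1639 [stop]  node(4,2) S=143.5500 payoff=0.0000 vs cont=0.7236 → 0.7236 [wait]  node(4,3) S=229.4822 payoff=0.0000 vs cont=0.0000 → 0.0000 [wait]  node(4,4) S=366.8552 payoff=0.0000 vs cont=0.0000 → 0.0000 [wait]  ⇒ S*(4)=89.7961
t_3: node(3,0) S=71.0206 payoff=43.9394 vs cont=41.7643 → 43.9394 [stop]  node(3,1) S=113.5351 payoff=1.4249 vs cont=13.1219 → 13.1219 [wait]  node(3,2) S=181.4998 payoff=0.0000 vs cont=0.3675 → 0.3675 [wait]  node(3,3) S=290.1495 payoff=0.0000 vs cont=0.0000 → 0.0000 [wait]  ⇒ S*(3)=71.0206
t_2: node(2,0) S=89.7961 payoff=25.1639 vs cont=28.5242 → 28.5242 [wait]  node(2,1) S=143.5500 payoff=0.0000 vs cont=6.8378 → 6.8378 [wait]  node(2,2) S=229.4822 payoff=0.0000 vs cont=0.1866 → 0.1866 [wait]  ⇒ S*(2)=-
t_1: node(1,0) S=113.5351 payoff=1.4249 vs cont=17.7219 → 17.7219 [wait]  node(1,1) S=181.4998 payoff=0.0000 vs cont=3.5609 → 3.5609 [wait]  ⇒ S*(1)=-
t_0: node(0,0) S=143.5500 payoff=0.0000 vs cont=10.6851 → 10.6851 [wait]  ⇒ S*(0)=-

price = 10.6851
boundary = - - - 71.0206 89.7961
tree:
10.6851
17.7219 3.5609
28.5242 6.8378 0.1866
43.9394 13.1219 0.3675 0.0000
58.7891 25.1639 0.7236 0.0000 0.0000
70.5338 43.9394 1.4249 0.0000 0.0000 0.0000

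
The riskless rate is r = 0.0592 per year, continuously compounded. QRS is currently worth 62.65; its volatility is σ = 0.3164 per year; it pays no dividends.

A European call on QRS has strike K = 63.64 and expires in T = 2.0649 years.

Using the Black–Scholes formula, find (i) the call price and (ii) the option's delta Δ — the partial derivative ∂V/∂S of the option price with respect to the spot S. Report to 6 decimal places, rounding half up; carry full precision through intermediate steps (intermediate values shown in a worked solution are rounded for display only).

σ√T = 0.3164·√2.0649 = 0.454659
d₁ = (ln(S/K) + (r+σ²/2)T) / (σ√T) = (ln(62.65/63.64) + (0.0592+0.3164²/2)·2.0649) / 0.454659 = (-0.015679 + 0.225600) / 0.454659 = 0.461711
d₂ = d₁ − σ√T = 0.461711 − 0.454659 = 0.007052
e^{−rT} = 0.884934
N(d₁) = 0.677856,  N(d₂) = 0.502813
Call price V = S·N(d₁) − K·e^{−rT}·N(d₂) = 42.467655 − 28.317032 = 14.150623
Δ = N(d₁) = 0.677856

price = 14.150623
Δ = 0.677856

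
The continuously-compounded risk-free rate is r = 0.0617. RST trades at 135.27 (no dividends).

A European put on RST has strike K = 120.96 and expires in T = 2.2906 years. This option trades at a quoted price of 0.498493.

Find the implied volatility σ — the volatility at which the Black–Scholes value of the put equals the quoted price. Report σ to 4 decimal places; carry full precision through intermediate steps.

At σ = 0.1075 the Black–Scholes value reproduces the quote:
σ√T = 0.1075·√2.2906 = 0.162698
d₁ = (ln(S/K) + (r+σ²/2)T) / (σ√T) = (ln(135.27/120.96) + (0.0617+0.1075²/2)·2.2906) / 0.162698 = (0.111813 + 0.154565) / 0.162698 = 1.637253
d₂ = d₁ − σ√T = 1.637253 − 0.162698 = 1.474554
e^{−rT} = 0.868203
N(−d₁) = 0.050789,  N(−d₂) = 0.070166
V = K·e^{−rT}·N(−d₂) − S·N(−d₁) = 7.368701 − 6.870208 = 0.498493 (matching the quote); vega is positive throughout, so no other σ reproduces this price

sigma = 0.1075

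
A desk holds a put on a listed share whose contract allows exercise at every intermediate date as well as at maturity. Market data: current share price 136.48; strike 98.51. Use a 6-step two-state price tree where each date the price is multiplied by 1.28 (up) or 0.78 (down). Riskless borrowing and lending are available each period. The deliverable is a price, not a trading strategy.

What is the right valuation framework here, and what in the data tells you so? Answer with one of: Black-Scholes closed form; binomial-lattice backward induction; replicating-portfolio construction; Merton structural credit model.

framework: binomial-lattice backward induction

Key observation: with exercise allowed before expiry on a discrete up/down model (6 steps from spot 136.48), the strike-98.51 put's value must be rolled back through the tree testing early exercise at each node.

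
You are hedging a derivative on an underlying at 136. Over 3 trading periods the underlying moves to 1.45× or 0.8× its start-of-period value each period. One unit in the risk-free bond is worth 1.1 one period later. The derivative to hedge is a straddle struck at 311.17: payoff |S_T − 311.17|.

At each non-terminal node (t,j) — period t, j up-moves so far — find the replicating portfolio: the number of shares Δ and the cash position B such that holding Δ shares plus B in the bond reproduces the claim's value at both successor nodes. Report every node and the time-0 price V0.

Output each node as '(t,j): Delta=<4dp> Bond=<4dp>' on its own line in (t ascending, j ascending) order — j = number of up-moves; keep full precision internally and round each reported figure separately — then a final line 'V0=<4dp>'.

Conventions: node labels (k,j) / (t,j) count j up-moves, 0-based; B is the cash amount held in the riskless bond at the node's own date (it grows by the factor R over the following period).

Risk-neutral probability p* = (R−d)/(u−d) = (1.1−0.8)/(1.45−0.8) = 0.4615.
At maturity the claim pays: V(3,0)=241.5380, V(3,1)=184.9620, V(3,2)=82.4180, V(3,3)=103.4430
Node (2,0) S=87.0400: V=(p*·184.9620+(1−p*)·241.5380)/1.1=195.8418; Δ=(184.9620−241.5380)/(126.2080−69.6320)=-1.0000; B=V−Δ·S=282.8818
Node (2,1) S=157.7600: V=(p*·82.4180+(1−p*)·184.9620)/1.1=125.1218; Δ=(82.4180−184.9620)/(228.7520−126.2080)=-1.0000; B=V−Δ·S=282.8818
Node (2,2) S=285.9400: V=(p*·103.4430+(1−p*)·82.4180)/1.1=83.7471; Δ=(103.4430−82.4180)/(414.6130−228.7520)=0.1131; B=V−Δ·S=51.4010
Node (1,0) S=108.8000: V=(p*·125.1218+(1−p*)·195.8418)/1.1=148.3653; Δ=(125.1218−195.8418)/(157.7600−87.0400)=-1.0000; B=V−Δ·S=257.1653
Node (1,1) S=197.2000: V=(p*·83.7471+(1−p*)·125.1218)/1.1=96.3871; Δ=(83.7471−125.1218)/(285.9400−157.7600)=-0.3228; B=V−Δ·S=160.0405
Node (0,0) S=136.0000: V=(p*·96.3871+(1−p*)·148.3653)/1.1=113.0685; Δ=(96.3871−148.3653)/(197.2000−108.8000)=-0.5880; B=V−Δ·S=193.0350
Verification: the root portfolio costs Δ(0,0)·S0 + B(0,0) = 113.0685, matching V0.

(0,0): Delta=-0.5880 Bond=193.0350
(1,0): Delta=-1.0000 Bond=257.1653
(1,1): Delta=-0.3228 Bond=160.0405
(2,0): Delta=-1.0000 Bond=282.8818
(2,1): Delta=-1.0000 Bond=282.8818
(2,2): Delta=0.1131 Bond=51.4010
V0=113.0685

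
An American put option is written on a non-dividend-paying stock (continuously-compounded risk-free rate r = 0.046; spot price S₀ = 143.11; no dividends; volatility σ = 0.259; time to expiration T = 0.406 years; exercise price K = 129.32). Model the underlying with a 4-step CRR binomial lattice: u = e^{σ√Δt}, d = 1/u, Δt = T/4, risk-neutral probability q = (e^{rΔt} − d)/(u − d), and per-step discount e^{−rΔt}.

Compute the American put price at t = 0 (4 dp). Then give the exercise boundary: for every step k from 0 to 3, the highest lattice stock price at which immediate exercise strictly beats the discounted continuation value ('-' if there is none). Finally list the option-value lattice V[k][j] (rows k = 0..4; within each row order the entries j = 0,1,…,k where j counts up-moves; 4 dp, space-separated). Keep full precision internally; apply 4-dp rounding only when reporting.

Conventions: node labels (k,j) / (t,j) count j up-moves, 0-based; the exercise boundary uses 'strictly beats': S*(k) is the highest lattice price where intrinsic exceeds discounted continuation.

params: Δt=0.10150 u=1.08601 d=0.92080 q=0.50771 e^(-rΔt)=0.99534
t_4 payoffs: 26.4410 7.9816 0.0000 0.0000 0.0000
t_3: node(3,0) S=111.7281 payoff=17.5919 vs cont=16.9895 → 17.5919 [stop]  node(3,1) S=131.7754 payoff=0.0000 vs cont=3.9110 → 3.9110 [wait]  node(3,2) S=155.4196 payoff=0.0000 vs cont=0.0000 → 0.0000 [wait]  node(3,3) S=183.3063 payoff=0.0000 vs cont=0.0000 → 0.0000 [wait]  ⇒ S*(3)=111.7281
t_2: node(2,0) S=121.3384 payoff=7.9816 vs cont=10.5964 → 10.5964 [wait]  node(2,1) S=143.1100 payoff=0.0000 vs cont=1.9164 → 1.9164 [wait]  node(2,2) S=168.7880 payoff=0.0000 vs cont=0.0000 → 0.0000 [wait]  ⇒ S*(2)=-
t_1: node(1,0) S=131.7754 payoff=0.0000 vs cont=6.1606 → 6.1606 [wait]  node(1,1) S=155.4196 payoff=0.0000 vs cont=0.9390 → 0.9390 [wait]  ⇒ S*(1)=-
t_0: node(0,0) S=143.1100 payoff=0.0000 vs cont=3.4932 → 3.4932 [wait]  ⇒ S*(0)=-

price = 3.4932
boundary = - - - 111.7281
tree:
3.4932
6.1606 0.9390
10.5964 1.9164 0.0000
17.5919 3.9110 0.0000 0.0000
26.4410 7.9816 0.0000 0.0000 0.0000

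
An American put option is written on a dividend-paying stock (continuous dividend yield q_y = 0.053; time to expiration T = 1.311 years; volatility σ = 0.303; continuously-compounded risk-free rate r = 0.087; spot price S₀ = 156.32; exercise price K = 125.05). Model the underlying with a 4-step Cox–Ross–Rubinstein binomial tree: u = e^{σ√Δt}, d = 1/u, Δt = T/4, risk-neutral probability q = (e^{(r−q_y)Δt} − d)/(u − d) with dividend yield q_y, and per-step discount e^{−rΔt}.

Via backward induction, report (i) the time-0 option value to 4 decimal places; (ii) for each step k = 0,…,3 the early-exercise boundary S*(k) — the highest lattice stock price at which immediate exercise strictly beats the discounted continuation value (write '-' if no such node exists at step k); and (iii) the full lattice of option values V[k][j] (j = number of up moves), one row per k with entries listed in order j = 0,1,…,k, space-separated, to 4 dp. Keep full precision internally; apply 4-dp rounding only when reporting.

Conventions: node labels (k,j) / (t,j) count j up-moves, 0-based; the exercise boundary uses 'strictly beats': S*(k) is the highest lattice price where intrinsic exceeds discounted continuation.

price = 6.4842
boundary = - - - 92.8985
tree:
6.4842
11.3467 1.7841
19.4066 3.5915 0.0000
32.1515 7.2300 0.0000 0.0000
46.9460 14.5546 0.0000 0.0000 0.0000

Δt=0.32775, u=1.18942, d=0.84075, q=0.48888, disc=e^(-rΔt)=0.97189
k=4 terminal: V=max(K-S,0) → 46.9460 14.5546 0.0000 0.0000 0.0000
k=3: j=0 S=92.8985 intr=32.1515 cont=30.2359 V=32.1515[EX]; j=1 S=131.4254 intr=0.0000 cont=7.2300 V=7.2300[hold]; j=2 S=185.9301 intr=0.0000 cont=0.0000 V=0.0000[hold]; j=3 S=263.0391 intr=0.0000 cont=0.0000 V=0.0000[hold]  S*(3)=92.8985
k=2: j=0 S=110.4954 intr=14.5546 cont=19.4066 V=19.4066[hold]; j=1 S=156.3200 intr=0.0000 cont=3.5915 V=3.5915[hold]; j=2 S=221.1490 intr=0.0000 cont=0.0000 V=0.0000[hold]  S*(2)=-
k=1: j=0 S=131.4254 intr=0.0000 cont=11.3467 V=11.3467[hold]; j=1 S=185.9301 intr=0.0000 cont=1.7841 V=1.7841[hold]  S*(1)=-
k=0: j=0 S=156.3200 intr=0.0000 cont=6.4842 V=6.4842[hold]  S*(0)=-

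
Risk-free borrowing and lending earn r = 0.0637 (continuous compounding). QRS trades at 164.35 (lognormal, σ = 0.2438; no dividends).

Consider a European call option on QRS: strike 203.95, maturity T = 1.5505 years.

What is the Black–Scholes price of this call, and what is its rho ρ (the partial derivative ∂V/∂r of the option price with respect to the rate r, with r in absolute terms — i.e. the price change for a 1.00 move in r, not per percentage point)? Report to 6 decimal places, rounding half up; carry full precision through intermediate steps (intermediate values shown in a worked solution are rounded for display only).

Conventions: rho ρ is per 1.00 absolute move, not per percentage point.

price = 12.384187
ρ = 84.639763

σ√T = 0.2438·√1.5505 = 0.303578
d₁ = (ln(S/K) + (r+σ²/2)T) / (σ√T) = (ln(164.35/203.95) + (0.0637+0.2438²/2)·1.5505) / 0.303578 = (-0.215877 + 0.144847) / 0.303578 = -0.233977
d₂ = d₁ − σ√T = -0.233977 − 0.303578 = -0.537554
e^{−rT} = 0.905954
N(d₁) = 0.407502,  N(d₂) = 0.295442
Call price V = S·N(d₁) − K·e^{−rT}·N(d₂) = 66.972877 − 54.588690 = 12.384187
ρ = K·T·e^{−rT}·N(d₂) = 84.639763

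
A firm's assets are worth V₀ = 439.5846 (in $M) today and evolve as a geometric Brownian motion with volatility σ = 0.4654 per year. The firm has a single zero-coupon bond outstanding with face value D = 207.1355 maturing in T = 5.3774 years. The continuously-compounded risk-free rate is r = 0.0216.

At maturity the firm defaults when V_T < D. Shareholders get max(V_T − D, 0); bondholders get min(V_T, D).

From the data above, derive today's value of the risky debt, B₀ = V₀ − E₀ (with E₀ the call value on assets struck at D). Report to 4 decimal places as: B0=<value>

With assets at 439.5846 and a single debt payment of 207.1355 at 5.3774 years:
d₁ = [ln(V₀/D) + (r + σ²/2)T] / (σ√T)
   = [ln(439.5846/207.1355) + (0.0216 + 0.5·0.4654²)·5.3774] / (0.4654·√5.3774)
   = [0.752457 + 0.698517] / 1.079226 = 1.344457
d₂ = d₁ − σ√T = 1.344457 − 1.079226 = 0.265231
N(d₁) = 0.910600,  N(d₂) = 0.604584,  e^(−rT) = 0.890340
E₀ = V₀·N(d₁) − D·e^(−rT)·N(d₂)
   = 439.5846·0.910600 − 207.1355·0.890340·0.604584 = 288.787574
B₀ = V₀ − E₀ = 439.5846 − 288.787574 = 150.797026

B0=150.7970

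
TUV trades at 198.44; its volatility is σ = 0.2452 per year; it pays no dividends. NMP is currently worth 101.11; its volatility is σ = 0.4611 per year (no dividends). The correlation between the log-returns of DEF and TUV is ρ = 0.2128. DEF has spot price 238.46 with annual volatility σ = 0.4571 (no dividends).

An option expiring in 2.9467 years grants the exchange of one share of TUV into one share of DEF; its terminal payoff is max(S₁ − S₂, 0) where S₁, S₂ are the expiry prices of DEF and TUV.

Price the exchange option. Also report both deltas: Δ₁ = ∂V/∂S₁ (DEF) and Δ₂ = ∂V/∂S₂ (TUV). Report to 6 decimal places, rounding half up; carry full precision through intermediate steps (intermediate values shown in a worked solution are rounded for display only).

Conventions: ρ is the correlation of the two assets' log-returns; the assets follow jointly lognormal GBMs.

exchange price = 90.193467
Δ1 = 0.736075
Δ2 = -0.430009

σ_eff = √(σ₁² + σ₂² − 2ρσ₁σ₂) = √(0.4571² + 0.2452² − 2·0.2128·0.4571·0.2452) = 0.470491
d₁ = (ln(S₁/S₂) + (q₂ − q₁ + σ_eff²/2)T) / (σ_eff√T) = (ln(238.46/198.44) + (0.0 − 0.0 + 0.110681)·2.9467) / 0.807643 = 0.631292
d₂ = d₁ − σ_eff√T = 0.631292 − 0.807643 = -0.176351
N(d₁) = 0.736075,  N(d₂) = 0.430009
V = S₁·e^{−q₁T}·N(d₁) − S₂·e^{−q₂T}·N(d₂) = 175.524471 − 85.331004 = 90.193467
Key observation: r never enters — measured in units of TUV, the claim is a call on S₁/S₂ struck at 1, so only the dividend yields and σ_eff matter.
Δ₁ = e^{−q₁T}·N(d₁) = 0.736075;  Δ₂ = −e^{−q₂T}·N(d₂) = -0.430009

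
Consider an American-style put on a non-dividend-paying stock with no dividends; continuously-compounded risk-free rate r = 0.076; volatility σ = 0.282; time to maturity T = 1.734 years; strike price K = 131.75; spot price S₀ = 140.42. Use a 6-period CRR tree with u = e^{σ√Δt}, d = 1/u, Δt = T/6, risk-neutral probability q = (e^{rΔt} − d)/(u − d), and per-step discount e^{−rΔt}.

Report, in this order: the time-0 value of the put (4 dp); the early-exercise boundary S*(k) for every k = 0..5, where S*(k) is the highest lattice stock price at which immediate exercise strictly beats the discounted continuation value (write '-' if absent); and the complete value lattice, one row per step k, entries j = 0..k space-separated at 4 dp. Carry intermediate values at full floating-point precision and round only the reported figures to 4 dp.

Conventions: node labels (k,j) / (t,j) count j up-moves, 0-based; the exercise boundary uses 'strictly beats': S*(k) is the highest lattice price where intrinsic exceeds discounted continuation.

price = 10.2097
boundary = - - 103.6934 89.1071 103.6934 89.1071
tree:
10.2097
17.2432 4.5234
28.0566 8.5653 1.2000
42.6429 15.7968 2.6388 0.0000
55.1774 28.0566 5.8024 0.0000 0.0000
65.9487 42.6429 12.7592 0.0000 0.0000 0.0000
75.2048 55.1774 28.0566 0.0000 0.0000 0.0000 0.0000

Δt=0.28900, u=1.16369, d=0.85933, q=0.53513, disc=e^(-rΔt)=0.97828
k=6 terminal: V=max(K-S,0) → 75.2048 55.1774 28.0566 0.0000 0.0000 0.0000 0.0000
k=5: j=0 S=65.8013 intr=65.9487 cont=63.0865 V=65.9487[EX]; j=1 S=89.1071 intr=42.6429 cont=39.7807 V=42.6429[EX]; j=2 S=120.6674 intr=11.0826 cont=12.7592 V=12.7592[hold]; j=3 S=163.4059 intr=0.0000 cont=0.0000 V=0.0000[hold]; j=4 S=221.2817 intr=0.0000 cont=0.0000 V=0.0000[hold]; j=5 S=299.6562 intr=0.0000 cont=0.0000 V=0.0000[hold]  S*(5)=89.1071
k=4: j=0 S=76.5726 intr=55.1774 cont=52.3152 V=55.1774[EX]; j=1 S=103.6934 intr=28.0566 cont=26.0721 V=28.0566[EX]; j=2 S=140.4200 intr=0.0000 cont=5.8024 V=5.8024[hold]; j=3 S=190.1545 intr=0.0000 cont=0.0000 V=0.0000[hold]; j=4 S=257.5043 intr=0.0000 cont=0.0000 V=0.0000[hold]  S*(4)=103.6934
k=3: j=0 S=89.1071 intr=42.6429 cont=39.7807 V=42.6429[EX]; j=1 S=120.6674 intr=11.0826 cont=15.7968 V=15.7968[hold]; j=2 S=163.4059 intr=0.0000 cont=2.6388 V=2.6388[hold]; j=3 S=221.2817 intr=0.0000 cont=0.0000 V=0.0000[hold]  S*(3)=89.1071
k=2: j=0 S=103.6934 intr=28.0566 cont=27.6623 V=28.0566[EX]; j=1 S=140.4200 intr=0.0000 cont=8.5653 V=8.5653[hold]; j=2 S=190.1545 intr=0.0000 cont=1.2000 V=1.2000[hold]  S*(2)=103.6934
k=1: j=0 S=120.6674 intr=11.0826 cont=17.2432 V=17.2432[hold]; j=1 S=163.4059 intr=0.0000 cont=4.5234 V=4.5234[hold]  S*(1)=-
k=0: j=0 S=140.4200 intr=0.0000 cont=10.2097 V=10.2097[hold]  S*(0)=-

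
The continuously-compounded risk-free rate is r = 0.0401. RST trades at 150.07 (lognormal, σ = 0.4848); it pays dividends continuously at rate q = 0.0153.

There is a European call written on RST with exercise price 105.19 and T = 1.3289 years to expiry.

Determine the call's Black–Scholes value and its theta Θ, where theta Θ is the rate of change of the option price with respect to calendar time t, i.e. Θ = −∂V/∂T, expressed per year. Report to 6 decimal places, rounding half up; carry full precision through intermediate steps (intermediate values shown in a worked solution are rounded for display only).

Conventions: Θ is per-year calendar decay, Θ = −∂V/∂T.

price = 56.862087
Θ = -8.439825

σ√T = 0.4848·√1.3289 = 0.558867
d₁ = (ln(S/K) + (r−q+σ²/2)T) / (σ√T) = (ln(150.07/105.19) + (0.0401−0.0153+0.4848²/2)·1.3289) / 0.558867 = (0.355334 + 0.189123) / 0.558867 = 0.974215
d₂ = d₁ − σ√T = 0.974215 − 0.558867 = 0.415347
e^{−rT} = 0.948106
e^{−qT} = 0.979873
N(d₁) = 0.835025,  N(d₂) = 0.661056
Call price V = S·e^{−qT}·N(d₁) − K·e^{−rT}·N(d₂) = 122.790057 − 65.927969 = 56.862087
φ(d₁) = (1/√(2π))·e^{−d₁²/2} = 0.248209
Θ = −S·e^{−qT}·φ(d₁)·σ/(2√T) + q·S·e^{−qT}·N(d₁) − r·K·e^{−rT}·N(d₂) = −7.674801 + 1.878688 − 2.643712 = -8.439825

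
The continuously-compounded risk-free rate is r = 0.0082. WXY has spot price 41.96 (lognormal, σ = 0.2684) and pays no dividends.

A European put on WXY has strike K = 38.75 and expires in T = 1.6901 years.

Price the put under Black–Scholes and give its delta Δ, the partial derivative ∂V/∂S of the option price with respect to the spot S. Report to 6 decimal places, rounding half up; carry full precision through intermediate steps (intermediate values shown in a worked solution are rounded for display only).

σ√T = 0.2684·√1.6901 = 0.348930
d₁ = (ln(S/K) + (r+σ²/2)T) / (σ√T) = (ln(41.96/38.75) + (0.0082+0.2684²/2)·1.6901) / 0.348930 = (0.079586 + 0.074735) / 0.348930 = 0.442269
d₂ = d₁ − σ√T = 0.442269 − 0.348930 = 0.093339
e^{−rT} = 0.986237
N(−d₁) = 0.329147,  N(−d₂) = 0.462817
Put price V = K·e^{−rT}·N(−d₂) − S·N(−d₁) = 17.687338 − 13.811021 = 3.876317
Δ = −N(−d₁) = -0.329147

price = 3.876317
Δ = -0.329147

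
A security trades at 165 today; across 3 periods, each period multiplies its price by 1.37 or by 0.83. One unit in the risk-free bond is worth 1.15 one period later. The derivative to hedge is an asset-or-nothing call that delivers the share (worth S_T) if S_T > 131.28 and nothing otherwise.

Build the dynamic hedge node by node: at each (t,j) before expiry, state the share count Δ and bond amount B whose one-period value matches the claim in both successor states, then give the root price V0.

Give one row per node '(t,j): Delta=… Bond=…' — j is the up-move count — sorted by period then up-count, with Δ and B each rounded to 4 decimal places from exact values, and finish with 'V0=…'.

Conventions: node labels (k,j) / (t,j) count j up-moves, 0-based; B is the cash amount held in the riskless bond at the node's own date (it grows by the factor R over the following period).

(0,0): Delta=1.1329 Bond=-26.1222
(1,0): Delta=1.4520 Bond=-73.7358
(1,1): Delta=1.0000 Bond=0.0000
(2,0): Delta=2.5370 Bond=-208.1360
(2,1): Delta=1.0000 Bond=0.0000
(2,2): Delta=1.0000 Bond=0.0000
V0=160.8052

Risk-neutral probability p* = (R−d)/(u−d) = (1.15−0.83)/(1.37−0.83) = 0.5926.
Terminal payoffs: V(3,0)=0.0000, V(3,1)=155.7258, V(3,2)=257.0415, V(3,3)=424.2732
  t=2,j=0: stock 113.6685 → up 155.7258 (V=155.7258), down 94.3449 (V=0.0000). Price 80.2452; hedge Δ=2.5370, bond B=-208.1360.
  t=2,j=1: stock 187.6215 → up 257.0415 (V=257.0415), down 155.7258 (V=155.7258). Price 187.6215; hedge Δ=1.0000, bond B=0.0000.
  t=2,j=2: stock 309.6885 → up 424.2732 (V=424.2732), down 257.0415 (V=257.0415). Price 309.6885; hedge Δ=1.0000, bond B=0.0000.
  t=1,j=0: stock 136.9500 → up 187.6215 (V=187.6215), down 113.6685 (V=80.2452). Price 125.1092; hedge Δ=1.4520, bond B=-73.7358.
  t=1,j=1: stock 226.0500 → up 309.6885 (V=309.6885), down 187.6215 (V=187.6215). Price 226.0500; hedge Δ=1.0000, bond B=0.0000.
  t=0,j=0: stock 165.0000 → up 226.0500 (V=226.0500), down 136.9500 (V=125.1092). Price 160.8052; hedge Δ=1.1329, bond B=-26.1222.
As a check, the time-0 holding Δ(0,0)·S0 + B(0,0) comes to 160.8052 — exactly V0.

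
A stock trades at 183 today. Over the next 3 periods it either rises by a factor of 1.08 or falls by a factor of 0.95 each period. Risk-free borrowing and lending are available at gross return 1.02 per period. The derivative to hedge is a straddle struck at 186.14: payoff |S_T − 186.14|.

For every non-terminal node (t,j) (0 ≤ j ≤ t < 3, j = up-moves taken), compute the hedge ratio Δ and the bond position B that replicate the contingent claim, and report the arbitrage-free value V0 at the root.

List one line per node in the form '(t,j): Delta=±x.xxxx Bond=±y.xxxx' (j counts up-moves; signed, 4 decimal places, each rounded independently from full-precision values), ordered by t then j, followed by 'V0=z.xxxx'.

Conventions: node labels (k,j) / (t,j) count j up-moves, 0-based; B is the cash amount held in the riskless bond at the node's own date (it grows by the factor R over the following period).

(0,0): Delta=0.3184 Bond=-40.2087
(1,0): Delta=-0.2227 Bond=53.0535
(1,1): Delta=0.7263 Bond=-121.6411
(2,0): Delta=-1.0000 Bond=182.4902
(2,1): Delta=0.3633 Bond=-55.9217
(2,2): Delta=1.0000 Bond=-182.4902
V0=18.0530

The replicating-portfolio and risk-neutral prices coincide; use p* = (1.02−0.95)/(1.08−0.95) = 0.5385 for the latter.
At maturity the claim pays: V(3,0)=29.2404, V(3,1)=7.7699, V(3,2)=16.6386, V(3,3)=44.3873
  t=2,j=0: stock 165.1575 → up 178.3701 (V=7.7699), down 156.8996 (V=29.2404). Price 17.3327; hedge Δ=-1.0000, bond B=182.4902.
  t=2,j=1: stock 187.7580 → up 202.7786 (V=16.6386), down 178.3701 (V=7.7699). Price 12.2994; hedge Δ=0.3633, bond B=-55.9217.
  t=2,j=2: stock 213.4512 → up 230.5273 (V=44.3873), down 202.7786 (V=16.6386). Price 30.9610; hedge Δ=1.0000, bond B=-182.4902.
  t=1,j=0: stock 173.8500 → up 187.7580 (V=12.2994), down 165.1575 (V=17.3327). Price 14.3357; hedge Δ=-0.2227, bond B=53.0535.
  t=1,j=1: stock 197.6400 → up 213.4512 (V=30.9610), down 187.7580 (V=12.2994). Price 21.9098; hedge Δ=0.7263, bond B=-121.6411.
  t=0,j=0: stock 183.0000 → up 197.6400 (V=21.9098), down 173.8500 (V=14.3357). Price 18.0530; hedge Δ=0.3184, bond B=-40.2087.
Check: Δ(0,0)·S0 + B(0,0) = 18.0530 = V0.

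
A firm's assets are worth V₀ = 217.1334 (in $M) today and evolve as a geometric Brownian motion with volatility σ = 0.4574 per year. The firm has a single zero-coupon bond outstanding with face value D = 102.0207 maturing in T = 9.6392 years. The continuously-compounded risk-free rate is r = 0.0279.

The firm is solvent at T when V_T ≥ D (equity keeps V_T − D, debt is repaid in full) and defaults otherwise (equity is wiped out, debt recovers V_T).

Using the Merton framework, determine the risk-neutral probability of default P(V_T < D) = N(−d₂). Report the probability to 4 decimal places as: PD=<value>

With assets at 217.1334 and a single debt payment of 102.0207 at 9.6392 years:
d₁ = [ln(V₀/D) + (r + σ²/2)T] / (σ√T)
   = [ln(217.1334/102.0207) + (0.0279 + 0.5·0.4574²)·9.6392] / (0.4574·√9.6392)
   = [0.755336 + 1.277265] / 1.420093 = 1.431316
d₂ = d₁ − σ√T = 1.431316 − 1.420093 = 0.011223
risk-neutral PD = N(−d₂) = N(-0.011223) = 0.495523

PD=0.4955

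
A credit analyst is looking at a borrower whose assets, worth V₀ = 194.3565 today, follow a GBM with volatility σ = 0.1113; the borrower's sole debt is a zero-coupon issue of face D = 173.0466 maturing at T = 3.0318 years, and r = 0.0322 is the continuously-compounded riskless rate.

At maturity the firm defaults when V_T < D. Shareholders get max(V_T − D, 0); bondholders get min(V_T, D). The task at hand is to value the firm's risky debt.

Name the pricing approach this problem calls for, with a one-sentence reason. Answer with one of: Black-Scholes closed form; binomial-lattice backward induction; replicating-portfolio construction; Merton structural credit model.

Key observation: the data describe a firm's assets (V₀ = 194.3565, GBM) and a single zero-coupon debt of face 173.0466, so credit quantities follow from equity-as-call in the structural model.

framework: Merton structural credit model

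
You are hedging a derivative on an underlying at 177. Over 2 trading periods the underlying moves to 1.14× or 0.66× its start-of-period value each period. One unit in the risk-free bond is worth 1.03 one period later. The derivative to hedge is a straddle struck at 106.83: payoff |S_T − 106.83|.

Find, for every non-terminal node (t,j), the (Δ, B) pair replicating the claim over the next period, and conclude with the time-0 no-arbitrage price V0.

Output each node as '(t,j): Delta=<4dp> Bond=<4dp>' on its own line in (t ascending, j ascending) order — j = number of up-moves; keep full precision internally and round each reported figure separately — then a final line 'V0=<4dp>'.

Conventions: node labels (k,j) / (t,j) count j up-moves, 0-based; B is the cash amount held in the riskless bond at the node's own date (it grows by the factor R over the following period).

(0,0): Delta=0.8443 Bond=-70.1941
(1,0): Delta=-0.0603 Bond=33.3804
(1,1): Delta=1.0000 Bond=-103.7184
V0=79.2458

Since d<R<u, set p* = (R−d)/(u−d) = 0.7708; price each node as the discounted p*-expectation of its children.
Payoffs at expiry: V(2,0)=29.7288, V(2,1)=26.3448, V(2,2)=123.1992
(1,0): S=116.8200. Δ = (V_up−V_dn)/(S_up−S_dn) = (26.3448−29.7288)/(133.1748−77.1012) = -0.0603. V = [p*·26.3448 + (1−p*)·29.7288]/1.03 = 26.3304. B = V − Δ·S = 33.3804.
(1,1): S=201.7800. Δ = (V_up−V_dn)/(S_up−S_dn) = (123.1992−26.3448)/(230.0292−133.1748) = 1.0000. V = [p*·123.1992 + (1−p*)·26.3448]/1.03 = 98.0616. B = V − Δ·S = -103.7184.
(0,0): S=177.0000. Δ = (V_up−V_dn)/(S_up−S_dn) = (98.0616−26.3304)/(201.7800−116.8200) = 0.8443. V = [p*·98.0616 + (1−p*)·26.3304]/1.03 = 79.2458. B = V − Δ·S = -70.1941.
Sanity check at the root: Δ(0,0)·S0 + B(0,0) reproduces V0 = 79.2458.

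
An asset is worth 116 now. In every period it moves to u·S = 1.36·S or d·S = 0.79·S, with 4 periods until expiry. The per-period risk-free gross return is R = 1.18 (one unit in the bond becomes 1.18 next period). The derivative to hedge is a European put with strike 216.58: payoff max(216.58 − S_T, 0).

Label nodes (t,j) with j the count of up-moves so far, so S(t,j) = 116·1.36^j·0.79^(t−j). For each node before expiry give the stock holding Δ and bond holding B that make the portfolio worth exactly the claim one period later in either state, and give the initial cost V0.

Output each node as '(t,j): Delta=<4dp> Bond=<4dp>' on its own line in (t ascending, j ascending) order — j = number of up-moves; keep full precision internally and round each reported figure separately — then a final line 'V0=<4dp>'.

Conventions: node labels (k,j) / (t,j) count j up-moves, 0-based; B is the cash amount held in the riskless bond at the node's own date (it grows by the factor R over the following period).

Since d<R<u, set p* = (R−d)/(u−d) = 0.6842; price each node as the discounted p*-expectation of its children.
Payoffs at expiry: V(4,0)=171.3979, V(4,1)=138.7982, V(4,2)=82.6771, V(4,3)=0.0000, V(4,4)=0.0000
  t=3,j=0: stock 57.1925 → up 77.7818 (V=138.7982), down 45.1821 (V=171.3979). Price 126.3498; hedge Δ=-1.0000, bond B=183.5424.
  t=3,j=1: stock 98.4580 → up 133.9029 (V=82.6771), down 77.7818 (V=138.7982). Price 85.0844; hedge Δ=-1.0000, bond B=183.5424.
  t=3,j=2: stock 169.4973 → up 230.5164 (V=0.0000), down 133.9029 (V=82.6771). Price 22.1259; hedge Δ=-0.8558, bond B=167.1734.
  t=3,j=3: stock 291.7929 → up 396.8383 (V=0.0000), down 230.5164 (V=0.0000). Price 0.0000; hedge Δ=0.0000, bond B=0.0000.
  t=2,j=0: stock 72.3956 → up 98.4580 (V=85.0844), down 57.1925 (V=126.3498). Price 83.1488; hedge Δ=-1.0000, bond B=155.5444.
  t=2,j=1: stock 124.6304 → up 169.4973 (V=22.1259), down 98.4580 (V=85.0844). Price 35.5996; hedge Δ=-0.8862, bond B=146.0530.
  t=2,j=2: stock 214.5536 → up 291.7929 (V=0.0000), down 169.4973 (V=22.1259). Price 5.9213; hedge Δ=-0.1809, bond B=44.7387.
  t=1,j=0: stock 91.6400 → up 124.6304 (V=35.5996), down 72.3956 (V=83.1488). Price 42.8942; hedge Δ=-0.9103, bond B=126.3138.
  t=1,j=1: stock 157.7600 → up 214.5536 (V=5.9213), down 124.6304 (V=35.5996). Price 12.9605; hedge Δ=-0.3300, bond B=65.0277.
  t=0,j=0: stock 116.0000 → up 157.7600 (V=12.9605), down 91.6400 (V=42.8942). Price 18.9943; hedge Δ=-0.4527, bond B=71.5095.
Verification: the root portfolio costs Δ(0,0)·S0 + B(0,0) = 18.9943, matching V0.

(0,0): Delta=-0.4527 Bond=71.5095
(1,0): Delta=-0.9103 Bond=126.3138
(1,1): Delta=-0.3300 Bond=65.0277
(2,0): Delta=-1.0000 Bond=155.5444
(2,1): Delta=-0.8862 Bond=146.0530
(2,2): Delta=-0.1809 Bond=44.7387
(3,0): Delta=-1.0000 Bond=183.5424
(3,1): Delta=-1.0000 Bond=183.5424
(3,2): Delta=-0.8558 Bond=167.1734
(3,3): Delta=0.0000 Bond=0.0000
V0=18.9943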